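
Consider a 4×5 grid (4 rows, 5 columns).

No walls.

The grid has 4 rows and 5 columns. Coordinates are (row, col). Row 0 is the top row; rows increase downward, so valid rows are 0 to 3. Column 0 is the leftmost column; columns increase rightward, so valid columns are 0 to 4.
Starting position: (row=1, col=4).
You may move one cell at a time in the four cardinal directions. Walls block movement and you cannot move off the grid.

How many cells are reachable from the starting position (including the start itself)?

Answer: Reachable cells: 20

Derivation:
BFS flood-fill from (row=1, col=4):
  Distance 0: (row=1, col=4)
  Distance 1: (row=0, col=4), (row=1, col=3), (row=2, col=4)
  Distance 2: (row=0, col=3), (row=1, col=2), (row=2, col=3), (row=3, col=4)
  Distance 3: (row=0, col=2), (row=1, col=1), (row=2, col=2), (row=3, col=3)
  Distance 4: (row=0, col=1), (row=1, col=0), (row=2, col=1), (row=3, col=2)
  Distance 5: (row=0, col=0), (row=2, col=0), (row=3, col=1)
  Distance 6: (row=3, col=0)
Total reachable: 20 (grid has 20 open cells total)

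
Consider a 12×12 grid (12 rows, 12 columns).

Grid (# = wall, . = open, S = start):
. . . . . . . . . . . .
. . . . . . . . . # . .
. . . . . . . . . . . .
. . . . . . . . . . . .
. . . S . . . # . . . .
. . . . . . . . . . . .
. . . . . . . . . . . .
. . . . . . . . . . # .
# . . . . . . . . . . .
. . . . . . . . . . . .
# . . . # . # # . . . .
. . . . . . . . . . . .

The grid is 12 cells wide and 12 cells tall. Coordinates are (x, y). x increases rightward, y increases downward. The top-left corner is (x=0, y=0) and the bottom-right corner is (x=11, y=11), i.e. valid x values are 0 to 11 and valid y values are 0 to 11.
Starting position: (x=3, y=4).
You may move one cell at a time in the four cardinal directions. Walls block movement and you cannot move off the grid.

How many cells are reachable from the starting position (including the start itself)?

Answer: Reachable cells: 136

Derivation:
BFS flood-fill from (x=3, y=4):
  Distance 0: (x=3, y=4)
  Distance 1: (x=3, y=3), (x=2, y=4), (x=4, y=4), (x=3, y=5)
  Distance 2: (x=3, y=2), (x=2, y=3), (x=4, y=3), (x=1, y=4), (x=5, y=4), (x=2, y=5), (x=4, y=5), (x=3, y=6)
  Distance 3: (x=3, y=1), (x=2, y=2), (x=4, y=2), (x=1, y=3), (x=5, y=3), (x=0, y=4), (x=6, y=4), (x=1, y=5), (x=5, y=5), (x=2, y=6), (x=4, y=6), (x=3, y=7)
  Distance 4: (x=3, y=0), (x=2, y=1), (x=4, y=1), (x=1, y=2), (x=5, y=2), (x=0, y=3), (x=6, y=3), (x=0, y=5), (x=6, y=5), (x=1, y=6), (x=5, y=6), (x=2, y=7), (x=4, y=7), (x=3, y=8)
  Distance 5: (x=2, y=0), (x=4, y=0), (x=1, y=1), (x=5, y=1), (x=0, y=2), (x=6, y=2), (x=7, y=3), (x=7, y=5), (x=0, y=6), (x=6, y=6), (x=1, y=7), (x=5, y=7), (x=2, y=8), (x=4, y=8), (x=3, y=9)
  Distance 6: (x=1, y=0), (x=5, y=0), (x=0, y=1), (x=6, y=1), (x=7, y=2), (x=8, y=3), (x=8, y=5), (x=7, y=6), (x=0, y=7), (x=6, y=7), (x=1, y=8), (x=5, y=8), (x=2, y=9), (x=4, y=9), (x=3, y=10)
  Distance 7: (x=0, y=0), (x=6, y=0), (x=7, y=1), (x=8, y=2), (x=9, y=3), (x=8, y=4), (x=9, y=5), (x=8, y=6), (x=7, y=7), (x=6, y=8), (x=1, y=9), (x=5, y=9), (x=2, y=10), (x=3, y=11)
  Distance 8: (x=7, y=0), (x=8, y=1), (x=9, y=2), (x=10, y=3), (x=9, y=4), (x=10, y=5), (x=9, y=6), (x=8, y=7), (x=7, y=8), (x=0, y=9), (x=6, y=9), (x=1, y=10), (x=5, y=10), (x=2, y=11), (x=4, y=11)
  Distance 9: (x=8, y=0), (x=10, y=2), (x=11, y=3), (x=10, y=4), (x=11, y=5), (x=10, y=6), (x=9, y=7), (x=8, y=8), (x=7, y=9), (x=1, y=11), (x=5, y=11)
  Distance 10: (x=9, y=0), (x=10, y=1), (x=11, y=2), (x=11, y=4), (x=11, y=6), (x=9, y=8), (x=8, y=9), (x=0, y=11), (x=6, y=11)
  Distance 11: (x=10, y=0), (x=11, y=1), (x=11, y=7), (x=10, y=8), (x=9, y=9), (x=8, y=10), (x=7, y=11)
  Distance 12: (x=11, y=0), (x=11, y=8), (x=10, y=9), (x=9, y=10), (x=8, y=11)
  Distance 13: (x=11, y=9), (x=10, y=10), (x=9, y=11)
  Distance 14: (x=11, y=10), (x=10, y=11)
  Distance 15: (x=11, y=11)
Total reachable: 136 (grid has 136 open cells total)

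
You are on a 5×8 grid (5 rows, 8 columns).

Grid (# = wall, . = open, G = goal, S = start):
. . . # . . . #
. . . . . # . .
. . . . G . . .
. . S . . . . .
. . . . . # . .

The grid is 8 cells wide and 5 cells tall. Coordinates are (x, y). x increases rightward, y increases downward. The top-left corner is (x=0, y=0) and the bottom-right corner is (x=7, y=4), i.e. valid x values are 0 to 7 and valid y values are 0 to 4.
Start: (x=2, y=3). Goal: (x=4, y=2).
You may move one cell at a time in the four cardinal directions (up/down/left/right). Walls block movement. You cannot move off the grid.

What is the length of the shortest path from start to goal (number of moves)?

BFS from (x=2, y=3) until reaching (x=4, y=2):
  Distance 0: (x=2, y=3)
  Distance 1: (x=2, y=2), (x=1, y=3), (x=3, y=3), (x=2, y=4)
  Distance 2: (x=2, y=1), (x=1, y=2), (x=3, y=2), (x=0, y=3), (x=4, y=3), (x=1, y=4), (x=3, y=4)
  Distance 3: (x=2, y=0), (x=1, y=1), (x=3, y=1), (x=0, y=2), (x=4, y=2), (x=5, y=3), (x=0, y=4), (x=4, y=4)  <- goal reached here
One shortest path (3 moves): (x=2, y=3) -> (x=3, y=3) -> (x=4, y=3) -> (x=4, y=2)

Answer: Shortest path length: 3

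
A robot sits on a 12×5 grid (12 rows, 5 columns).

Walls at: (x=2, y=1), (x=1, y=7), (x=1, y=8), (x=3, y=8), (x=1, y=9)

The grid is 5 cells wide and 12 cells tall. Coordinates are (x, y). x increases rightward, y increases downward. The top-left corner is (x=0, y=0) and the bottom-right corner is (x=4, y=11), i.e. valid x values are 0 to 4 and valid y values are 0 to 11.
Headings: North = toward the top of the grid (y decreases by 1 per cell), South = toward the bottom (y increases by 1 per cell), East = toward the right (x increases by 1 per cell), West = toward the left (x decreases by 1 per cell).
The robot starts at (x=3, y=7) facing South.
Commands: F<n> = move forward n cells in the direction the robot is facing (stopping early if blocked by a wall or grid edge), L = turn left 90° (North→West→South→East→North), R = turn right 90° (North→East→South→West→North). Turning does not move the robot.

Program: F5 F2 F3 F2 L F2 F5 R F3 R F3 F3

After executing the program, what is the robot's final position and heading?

Start: (x=3, y=7), facing South
  F5: move forward 0/5 (blocked), now at (x=3, y=7)
  F2: move forward 0/2 (blocked), now at (x=3, y=7)
  F3: move forward 0/3 (blocked), now at (x=3, y=7)
  F2: move forward 0/2 (blocked), now at (x=3, y=7)
  L: turn left, now facing East
  F2: move forward 1/2 (blocked), now at (x=4, y=7)
  F5: move forward 0/5 (blocked), now at (x=4, y=7)
  R: turn right, now facing South
  F3: move forward 3, now at (x=4, y=10)
  R: turn right, now facing West
  F3: move forward 3, now at (x=1, y=10)
  F3: move forward 1/3 (blocked), now at (x=0, y=10)
Final: (x=0, y=10), facing West

Answer: Final position: (x=0, y=10), facing West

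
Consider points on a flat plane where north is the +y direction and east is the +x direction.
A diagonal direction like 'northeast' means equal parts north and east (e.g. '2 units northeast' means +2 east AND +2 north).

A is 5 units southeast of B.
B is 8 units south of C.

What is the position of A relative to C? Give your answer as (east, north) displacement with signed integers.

Answer: A is at (east=5, north=-13) relative to C.

Derivation:
Place C at the origin (east=0, north=0).
  B is 8 units south of C: delta (east=+0, north=-8); B at (east=0, north=-8).
  A is 5 units southeast of B: delta (east=+5, north=-5); A at (east=5, north=-13).
Therefore A relative to C: (east=5, north=-13).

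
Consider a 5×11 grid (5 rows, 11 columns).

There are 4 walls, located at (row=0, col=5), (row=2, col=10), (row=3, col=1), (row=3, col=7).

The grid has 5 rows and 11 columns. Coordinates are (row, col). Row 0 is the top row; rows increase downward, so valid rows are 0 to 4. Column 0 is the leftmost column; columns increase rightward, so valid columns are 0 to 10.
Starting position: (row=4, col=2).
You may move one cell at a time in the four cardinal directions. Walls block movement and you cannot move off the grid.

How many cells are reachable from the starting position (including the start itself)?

BFS flood-fill from (row=4, col=2):
  Distance 0: (row=4, col=2)
  Distance 1: (row=3, col=2), (row=4, col=1), (row=4, col=3)
  Distance 2: (row=2, col=2), (row=3, col=3), (row=4, col=0), (row=4, col=4)
  Distance 3: (row=1, col=2), (row=2, col=1), (row=2, col=3), (row=3, col=0), (row=3, col=4), (row=4, col=5)
  Distance 4: (row=0, col=2), (row=1, col=1), (row=1, col=3), (row=2, col=0), (row=2, col=4), (row=3, col=5), (row=4, col=6)
  Distance 5: (row=0, col=1), (row=0, col=3), (row=1, col=0), (row=1, col=4), (row=2, col=5), (row=3, col=6), (row=4, col=7)
  Distance 6: (row=0, col=0), (row=0, col=4), (row=1, col=5), (row=2, col=6), (row=4, col=8)
  Distance 7: (row=1, col=6), (row=2, col=7), (row=3, col=8), (row=4, col=9)
  Distance 8: (row=0, col=6), (row=1, col=7), (row=2, col=8), (row=3, col=9), (row=4, col=10)
  Distance 9: (row=0, col=7), (row=1, col=8), (row=2, col=9), (row=3, col=10)
  Distance 10: (row=0, col=8), (row=1, col=9)
  Distance 11: (row=0, col=9), (row=1, col=10)
  Distance 12: (row=0, col=10)
Total reachable: 51 (grid has 51 open cells total)

Answer: Reachable cells: 51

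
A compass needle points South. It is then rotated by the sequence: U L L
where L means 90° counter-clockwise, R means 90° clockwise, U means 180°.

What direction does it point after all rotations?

Start: South
  U (U-turn (180°)) -> North
  L (left (90° counter-clockwise)) -> West
  L (left (90° counter-clockwise)) -> South
Final: South

Answer: Final heading: South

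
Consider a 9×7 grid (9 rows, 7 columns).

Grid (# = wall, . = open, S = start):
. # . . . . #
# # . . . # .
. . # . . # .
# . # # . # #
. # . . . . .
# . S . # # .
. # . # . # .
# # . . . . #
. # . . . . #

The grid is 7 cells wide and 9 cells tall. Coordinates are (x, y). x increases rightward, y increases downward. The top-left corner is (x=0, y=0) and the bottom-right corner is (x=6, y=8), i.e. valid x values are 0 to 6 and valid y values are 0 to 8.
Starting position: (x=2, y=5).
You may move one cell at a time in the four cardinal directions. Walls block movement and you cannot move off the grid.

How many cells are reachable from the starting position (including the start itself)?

BFS flood-fill from (x=2, y=5):
  Distance 0: (x=2, y=5)
  Distance 1: (x=2, y=4), (x=1, y=5), (x=3, y=5), (x=2, y=6)
  Distance 2: (x=3, y=4), (x=2, y=7)
  Distance 3: (x=4, y=4), (x=3, y=7), (x=2, y=8)
  Distance 4: (x=4, y=3), (x=5, y=4), (x=4, y=7), (x=3, y=8)
  Distance 5: (x=4, y=2), (x=6, y=4), (x=4, y=6), (x=5, y=7), (x=4, y=8)
  Distance 6: (x=4, y=1), (x=3, y=2), (x=6, y=5), (x=5, y=8)
  Distance 7: (x=4, y=0), (x=3, y=1), (x=6, y=6)
  Distance 8: (x=3, y=0), (x=5, y=0), (x=2, y=1)
  Distance 9: (x=2, y=0)
Total reachable: 30 (grid has 39 open cells total)

Answer: Reachable cells: 30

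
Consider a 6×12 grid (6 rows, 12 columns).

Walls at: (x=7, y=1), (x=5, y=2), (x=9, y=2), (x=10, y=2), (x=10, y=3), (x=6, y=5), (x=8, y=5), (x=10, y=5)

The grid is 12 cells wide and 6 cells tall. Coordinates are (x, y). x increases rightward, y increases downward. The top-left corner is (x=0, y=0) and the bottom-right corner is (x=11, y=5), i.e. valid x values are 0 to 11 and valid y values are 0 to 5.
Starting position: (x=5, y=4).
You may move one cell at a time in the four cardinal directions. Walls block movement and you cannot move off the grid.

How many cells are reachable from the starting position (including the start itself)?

Answer: Reachable cells: 64

Derivation:
BFS flood-fill from (x=5, y=4):
  Distance 0: (x=5, y=4)
  Distance 1: (x=5, y=3), (x=4, y=4), (x=6, y=4), (x=5, y=5)
  Distance 2: (x=4, y=3), (x=6, y=3), (x=3, y=4), (x=7, y=4), (x=4, y=5)
  Distance 3: (x=4, y=2), (x=6, y=2), (x=3, y=3), (x=7, y=3), (x=2, y=4), (x=8, y=4), (x=3, y=5), (x=7, y=5)
  Distance 4: (x=4, y=1), (x=6, y=1), (x=3, y=2), (x=7, y=2), (x=2, y=3), (x=8, y=3), (x=1, y=4), (x=9, y=4), (x=2, y=5)
  Distance 5: (x=4, y=0), (x=6, y=0), (x=3, y=1), (x=5, y=1), (x=2, y=2), (x=8, y=2), (x=1, y=3), (x=9, y=3), (x=0, y=4), (x=10, y=4), (x=1, y=5), (x=9, y=5)
  Distance 6: (x=3, y=0), (x=5, y=0), (x=7, y=0), (x=2, y=1), (x=8, y=1), (x=1, y=2), (x=0, y=3), (x=11, y=4), (x=0, y=5)
  Distance 7: (x=2, y=0), (x=8, y=0), (x=1, y=1), (x=9, y=1), (x=0, y=2), (x=11, y=3), (x=11, y=5)
  Distance 8: (x=1, y=0), (x=9, y=0), (x=0, y=1), (x=10, y=1), (x=11, y=2)
  Distance 9: (x=0, y=0), (x=10, y=0), (x=11, y=1)
  Distance 10: (x=11, y=0)
Total reachable: 64 (grid has 64 open cells total)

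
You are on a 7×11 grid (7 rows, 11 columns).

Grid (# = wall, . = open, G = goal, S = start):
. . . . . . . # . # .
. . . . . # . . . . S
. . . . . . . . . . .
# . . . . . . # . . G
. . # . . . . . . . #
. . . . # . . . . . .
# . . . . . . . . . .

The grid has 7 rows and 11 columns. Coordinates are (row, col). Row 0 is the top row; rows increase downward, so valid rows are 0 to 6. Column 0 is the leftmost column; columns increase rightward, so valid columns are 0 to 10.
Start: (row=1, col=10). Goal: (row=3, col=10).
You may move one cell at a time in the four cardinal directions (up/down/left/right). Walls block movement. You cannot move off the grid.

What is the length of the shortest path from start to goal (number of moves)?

Answer: Shortest path length: 2

Derivation:
BFS from (row=1, col=10) until reaching (row=3, col=10):
  Distance 0: (row=1, col=10)
  Distance 1: (row=0, col=10), (row=1, col=9), (row=2, col=10)
  Distance 2: (row=1, col=8), (row=2, col=9), (row=3, col=10)  <- goal reached here
One shortest path (2 moves): (row=1, col=10) -> (row=2, col=10) -> (row=3, col=10)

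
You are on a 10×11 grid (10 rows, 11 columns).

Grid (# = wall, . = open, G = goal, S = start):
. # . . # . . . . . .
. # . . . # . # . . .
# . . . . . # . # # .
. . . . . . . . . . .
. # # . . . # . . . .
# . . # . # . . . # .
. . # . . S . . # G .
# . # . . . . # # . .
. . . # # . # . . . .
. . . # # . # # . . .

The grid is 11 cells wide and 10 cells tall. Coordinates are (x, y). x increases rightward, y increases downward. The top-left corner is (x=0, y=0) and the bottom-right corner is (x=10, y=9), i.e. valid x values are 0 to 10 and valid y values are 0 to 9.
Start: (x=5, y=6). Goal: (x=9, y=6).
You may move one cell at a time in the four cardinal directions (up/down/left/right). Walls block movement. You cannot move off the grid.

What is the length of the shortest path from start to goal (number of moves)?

Answer: Shortest path length: 10

Derivation:
BFS from (x=5, y=6) until reaching (x=9, y=6):
  Distance 0: (x=5, y=6)
  Distance 1: (x=4, y=6), (x=6, y=6), (x=5, y=7)
  Distance 2: (x=4, y=5), (x=6, y=5), (x=3, y=6), (x=7, y=6), (x=4, y=7), (x=6, y=7), (x=5, y=8)
  Distance 3: (x=4, y=4), (x=7, y=5), (x=3, y=7), (x=5, y=9)
  Distance 4: (x=4, y=3), (x=3, y=4), (x=5, y=4), (x=7, y=4), (x=8, y=5)
  Distance 5: (x=4, y=2), (x=3, y=3), (x=5, y=3), (x=7, y=3), (x=8, y=4)
  Distance 6: (x=4, y=1), (x=3, y=2), (x=5, y=2), (x=7, y=2), (x=2, y=3), (x=6, y=3), (x=8, y=3), (x=9, y=4)
  Distance 7: (x=3, y=1), (x=2, y=2), (x=1, y=3), (x=9, y=3), (x=10, y=4)
  Distance 8: (x=3, y=0), (x=2, y=1), (x=1, y=2), (x=0, y=3), (x=10, y=3), (x=10, y=5)
  Distance 9: (x=2, y=0), (x=10, y=2), (x=0, y=4), (x=10, y=6)
  Distance 10: (x=10, y=1), (x=9, y=6), (x=10, y=7)  <- goal reached here
One shortest path (10 moves): (x=5, y=6) -> (x=6, y=6) -> (x=7, y=6) -> (x=7, y=5) -> (x=8, y=5) -> (x=8, y=4) -> (x=9, y=4) -> (x=10, y=4) -> (x=10, y=5) -> (x=10, y=6) -> (x=9, y=6)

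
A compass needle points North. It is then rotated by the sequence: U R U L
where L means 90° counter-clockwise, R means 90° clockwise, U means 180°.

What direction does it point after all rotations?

Answer: Final heading: North

Derivation:
Start: North
  U (U-turn (180°)) -> South
  R (right (90° clockwise)) -> West
  U (U-turn (180°)) -> East
  L (left (90° counter-clockwise)) -> North
Final: North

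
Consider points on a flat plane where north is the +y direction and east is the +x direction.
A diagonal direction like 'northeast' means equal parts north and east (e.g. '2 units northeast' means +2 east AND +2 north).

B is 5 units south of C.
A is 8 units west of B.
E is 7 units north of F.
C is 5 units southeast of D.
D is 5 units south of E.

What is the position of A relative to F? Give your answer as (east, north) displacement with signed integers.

Place F at the origin (east=0, north=0).
  E is 7 units north of F: delta (east=+0, north=+7); E at (east=0, north=7).
  D is 5 units south of E: delta (east=+0, north=-5); D at (east=0, north=2).
  C is 5 units southeast of D: delta (east=+5, north=-5); C at (east=5, north=-3).
  B is 5 units south of C: delta (east=+0, north=-5); B at (east=5, north=-8).
  A is 8 units west of B: delta (east=-8, north=+0); A at (east=-3, north=-8).
Therefore A relative to F: (east=-3, north=-8).

Answer: A is at (east=-3, north=-8) relative to F.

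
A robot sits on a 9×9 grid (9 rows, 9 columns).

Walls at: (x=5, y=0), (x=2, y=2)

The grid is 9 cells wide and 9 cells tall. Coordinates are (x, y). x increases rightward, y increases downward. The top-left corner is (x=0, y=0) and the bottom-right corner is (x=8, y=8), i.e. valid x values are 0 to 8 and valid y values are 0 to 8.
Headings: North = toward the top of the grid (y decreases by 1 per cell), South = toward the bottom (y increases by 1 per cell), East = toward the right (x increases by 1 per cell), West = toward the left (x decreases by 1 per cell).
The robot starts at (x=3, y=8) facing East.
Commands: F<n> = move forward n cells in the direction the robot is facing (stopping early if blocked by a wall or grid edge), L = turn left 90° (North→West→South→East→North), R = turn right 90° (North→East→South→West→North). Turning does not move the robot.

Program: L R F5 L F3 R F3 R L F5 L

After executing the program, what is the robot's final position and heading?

Start: (x=3, y=8), facing East
  L: turn left, now facing North
  R: turn right, now facing East
  F5: move forward 5, now at (x=8, y=8)
  L: turn left, now facing North
  F3: move forward 3, now at (x=8, y=5)
  R: turn right, now facing East
  F3: move forward 0/3 (blocked), now at (x=8, y=5)
  R: turn right, now facing South
  L: turn left, now facing East
  F5: move forward 0/5 (blocked), now at (x=8, y=5)
  L: turn left, now facing North
Final: (x=8, y=5), facing North

Answer: Final position: (x=8, y=5), facing North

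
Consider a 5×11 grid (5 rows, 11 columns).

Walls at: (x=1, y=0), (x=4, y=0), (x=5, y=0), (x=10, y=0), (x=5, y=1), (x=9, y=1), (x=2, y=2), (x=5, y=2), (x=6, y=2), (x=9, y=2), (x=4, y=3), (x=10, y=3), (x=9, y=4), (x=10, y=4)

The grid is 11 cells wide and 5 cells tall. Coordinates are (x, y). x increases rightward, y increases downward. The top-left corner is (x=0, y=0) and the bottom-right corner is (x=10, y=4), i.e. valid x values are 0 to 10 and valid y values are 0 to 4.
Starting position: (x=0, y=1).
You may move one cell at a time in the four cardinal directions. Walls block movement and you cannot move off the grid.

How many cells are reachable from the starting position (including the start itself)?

Answer: Reachable cells: 39

Derivation:
BFS flood-fill from (x=0, y=1):
  Distance 0: (x=0, y=1)
  Distance 1: (x=0, y=0), (x=1, y=1), (x=0, y=2)
  Distance 2: (x=2, y=1), (x=1, y=2), (x=0, y=3)
  Distance 3: (x=2, y=0), (x=3, y=1), (x=1, y=3), (x=0, y=4)
  Distance 4: (x=3, y=0), (x=4, y=1), (x=3, y=2), (x=2, y=3), (x=1, y=4)
  Distance 5: (x=4, y=2), (x=3, y=3), (x=2, y=4)
  Distance 6: (x=3, y=4)
  Distance 7: (x=4, y=4)
  Distance 8: (x=5, y=4)
  Distance 9: (x=5, y=3), (x=6, y=4)
  Distance 10: (x=6, y=3), (x=7, y=4)
  Distance 11: (x=7, y=3), (x=8, y=4)
  Distance 12: (x=7, y=2), (x=8, y=3)
  Distance 13: (x=7, y=1), (x=8, y=2), (x=9, y=3)
  Distance 14: (x=7, y=0), (x=6, y=1), (x=8, y=1)
  Distance 15: (x=6, y=0), (x=8, y=0)
  Distance 16: (x=9, y=0)
Total reachable: 39 (grid has 41 open cells total)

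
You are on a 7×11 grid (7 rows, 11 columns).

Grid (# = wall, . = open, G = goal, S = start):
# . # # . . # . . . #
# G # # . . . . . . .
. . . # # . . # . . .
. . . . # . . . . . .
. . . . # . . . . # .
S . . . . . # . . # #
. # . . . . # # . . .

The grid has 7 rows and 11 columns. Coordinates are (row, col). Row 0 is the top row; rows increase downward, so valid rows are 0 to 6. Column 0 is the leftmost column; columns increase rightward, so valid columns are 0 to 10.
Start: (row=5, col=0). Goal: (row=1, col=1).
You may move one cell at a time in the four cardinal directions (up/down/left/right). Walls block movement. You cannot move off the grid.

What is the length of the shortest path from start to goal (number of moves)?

Answer: Shortest path length: 5

Derivation:
BFS from (row=5, col=0) until reaching (row=1, col=1):
  Distance 0: (row=5, col=0)
  Distance 1: (row=4, col=0), (row=5, col=1), (row=6, col=0)
  Distance 2: (row=3, col=0), (row=4, col=1), (row=5, col=2)
  Distance 3: (row=2, col=0), (row=3, col=1), (row=4, col=2), (row=5, col=3), (row=6, col=2)
  Distance 4: (row=2, col=1), (row=3, col=2), (row=4, col=3), (row=5, col=4), (row=6, col=3)
  Distance 5: (row=1, col=1), (row=2, col=2), (row=3, col=3), (row=5, col=5), (row=6, col=4)  <- goal reached here
One shortest path (5 moves): (row=5, col=0) -> (row=5, col=1) -> (row=4, col=1) -> (row=3, col=1) -> (row=2, col=1) -> (row=1, col=1)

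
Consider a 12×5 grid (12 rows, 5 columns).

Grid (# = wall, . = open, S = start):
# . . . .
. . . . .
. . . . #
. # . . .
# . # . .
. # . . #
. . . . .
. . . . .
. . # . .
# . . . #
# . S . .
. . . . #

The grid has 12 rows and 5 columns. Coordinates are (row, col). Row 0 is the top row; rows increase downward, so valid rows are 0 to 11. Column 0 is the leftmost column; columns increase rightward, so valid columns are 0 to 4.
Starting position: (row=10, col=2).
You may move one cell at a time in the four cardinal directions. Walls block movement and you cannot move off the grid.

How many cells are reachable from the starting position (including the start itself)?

BFS flood-fill from (row=10, col=2):
  Distance 0: (row=10, col=2)
  Distance 1: (row=9, col=2), (row=10, col=1), (row=10, col=3), (row=11, col=2)
  Distance 2: (row=9, col=1), (row=9, col=3), (row=10, col=4), (row=11, col=1), (row=11, col=3)
  Distance 3: (row=8, col=1), (row=8, col=3), (row=11, col=0)
  Distance 4: (row=7, col=1), (row=7, col=3), (row=8, col=0), (row=8, col=4)
  Distance 5: (row=6, col=1), (row=6, col=3), (row=7, col=0), (row=7, col=2), (row=7, col=4)
  Distance 6: (row=5, col=3), (row=6, col=0), (row=6, col=2), (row=6, col=4)
  Distance 7: (row=4, col=3), (row=5, col=0), (row=5, col=2)
  Distance 8: (row=3, col=3), (row=4, col=4)
  Distance 9: (row=2, col=3), (row=3, col=2), (row=3, col=4)
  Distance 10: (row=1, col=3), (row=2, col=2)
  Distance 11: (row=0, col=3), (row=1, col=2), (row=1, col=4), (row=2, col=1)
  Distance 12: (row=0, col=2), (row=0, col=4), (row=1, col=1), (row=2, col=0)
  Distance 13: (row=0, col=1), (row=1, col=0), (row=3, col=0)
Total reachable: 47 (grid has 48 open cells total)

Answer: Reachable cells: 47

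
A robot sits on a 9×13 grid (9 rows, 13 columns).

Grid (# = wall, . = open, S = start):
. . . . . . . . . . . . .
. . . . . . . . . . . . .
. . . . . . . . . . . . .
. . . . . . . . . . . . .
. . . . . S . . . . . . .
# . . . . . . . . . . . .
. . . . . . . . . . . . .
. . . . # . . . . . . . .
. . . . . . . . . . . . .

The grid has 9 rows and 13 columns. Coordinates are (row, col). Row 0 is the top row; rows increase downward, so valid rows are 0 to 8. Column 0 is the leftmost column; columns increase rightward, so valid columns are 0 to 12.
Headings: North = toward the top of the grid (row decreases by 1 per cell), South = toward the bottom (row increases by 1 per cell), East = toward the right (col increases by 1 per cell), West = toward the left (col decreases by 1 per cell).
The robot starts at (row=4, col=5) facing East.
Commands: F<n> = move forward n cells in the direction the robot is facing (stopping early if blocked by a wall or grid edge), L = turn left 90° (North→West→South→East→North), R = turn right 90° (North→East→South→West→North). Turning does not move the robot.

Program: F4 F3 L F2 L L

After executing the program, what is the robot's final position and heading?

Answer: Final position: (row=2, col=12), facing South

Derivation:
Start: (row=4, col=5), facing East
  F4: move forward 4, now at (row=4, col=9)
  F3: move forward 3, now at (row=4, col=12)
  L: turn left, now facing North
  F2: move forward 2, now at (row=2, col=12)
  L: turn left, now facing West
  L: turn left, now facing South
Final: (row=2, col=12), facing South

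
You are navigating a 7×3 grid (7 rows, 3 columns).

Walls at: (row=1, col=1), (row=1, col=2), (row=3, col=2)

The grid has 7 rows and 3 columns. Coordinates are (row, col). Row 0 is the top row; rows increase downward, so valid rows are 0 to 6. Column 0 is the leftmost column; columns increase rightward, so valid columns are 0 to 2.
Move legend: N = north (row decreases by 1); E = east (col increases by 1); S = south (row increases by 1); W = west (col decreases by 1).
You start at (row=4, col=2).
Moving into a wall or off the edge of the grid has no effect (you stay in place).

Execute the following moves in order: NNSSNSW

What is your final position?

Start: (row=4, col=2)
  N (north): blocked, stay at (row=4, col=2)
  N (north): blocked, stay at (row=4, col=2)
  S (south): (row=4, col=2) -> (row=5, col=2)
  S (south): (row=5, col=2) -> (row=6, col=2)
  N (north): (row=6, col=2) -> (row=5, col=2)
  S (south): (row=5, col=2) -> (row=6, col=2)
  W (west): (row=6, col=2) -> (row=6, col=1)
Final: (row=6, col=1)

Answer: Final position: (row=6, col=1)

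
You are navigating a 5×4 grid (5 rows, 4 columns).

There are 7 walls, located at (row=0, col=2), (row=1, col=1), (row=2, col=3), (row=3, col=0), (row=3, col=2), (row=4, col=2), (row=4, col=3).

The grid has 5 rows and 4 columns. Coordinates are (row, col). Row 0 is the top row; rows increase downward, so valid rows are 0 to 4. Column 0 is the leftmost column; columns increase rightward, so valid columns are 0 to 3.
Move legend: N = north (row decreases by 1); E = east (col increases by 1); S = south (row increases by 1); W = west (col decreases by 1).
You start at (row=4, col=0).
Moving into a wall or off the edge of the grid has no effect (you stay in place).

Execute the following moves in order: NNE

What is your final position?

Start: (row=4, col=0)
  N (north): blocked, stay at (row=4, col=0)
  N (north): blocked, stay at (row=4, col=0)
  E (east): (row=4, col=0) -> (row=4, col=1)
Final: (row=4, col=1)

Answer: Final position: (row=4, col=1)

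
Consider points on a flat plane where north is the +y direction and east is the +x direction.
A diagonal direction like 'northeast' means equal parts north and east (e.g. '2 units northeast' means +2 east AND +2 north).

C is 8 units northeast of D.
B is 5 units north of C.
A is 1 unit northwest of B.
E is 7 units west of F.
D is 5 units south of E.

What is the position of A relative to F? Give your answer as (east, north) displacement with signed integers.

Answer: A is at (east=0, north=9) relative to F.

Derivation:
Place F at the origin (east=0, north=0).
  E is 7 units west of F: delta (east=-7, north=+0); E at (east=-7, north=0).
  D is 5 units south of E: delta (east=+0, north=-5); D at (east=-7, north=-5).
  C is 8 units northeast of D: delta (east=+8, north=+8); C at (east=1, north=3).
  B is 5 units north of C: delta (east=+0, north=+5); B at (east=1, north=8).
  A is 1 unit northwest of B: delta (east=-1, north=+1); A at (east=0, north=9).
Therefore A relative to F: (east=0, north=9).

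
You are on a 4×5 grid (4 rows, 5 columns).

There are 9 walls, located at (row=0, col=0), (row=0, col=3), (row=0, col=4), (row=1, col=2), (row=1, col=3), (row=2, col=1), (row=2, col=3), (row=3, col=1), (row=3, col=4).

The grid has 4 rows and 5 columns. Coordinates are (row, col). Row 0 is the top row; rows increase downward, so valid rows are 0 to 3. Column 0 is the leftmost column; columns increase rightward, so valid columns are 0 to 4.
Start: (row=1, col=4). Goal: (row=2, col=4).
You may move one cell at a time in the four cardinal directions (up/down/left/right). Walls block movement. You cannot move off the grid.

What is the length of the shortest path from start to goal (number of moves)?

BFS from (row=1, col=4) until reaching (row=2, col=4):
  Distance 0: (row=1, col=4)
  Distance 1: (row=2, col=4)  <- goal reached here
One shortest path (1 moves): (row=1, col=4) -> (row=2, col=4)

Answer: Shortest path length: 1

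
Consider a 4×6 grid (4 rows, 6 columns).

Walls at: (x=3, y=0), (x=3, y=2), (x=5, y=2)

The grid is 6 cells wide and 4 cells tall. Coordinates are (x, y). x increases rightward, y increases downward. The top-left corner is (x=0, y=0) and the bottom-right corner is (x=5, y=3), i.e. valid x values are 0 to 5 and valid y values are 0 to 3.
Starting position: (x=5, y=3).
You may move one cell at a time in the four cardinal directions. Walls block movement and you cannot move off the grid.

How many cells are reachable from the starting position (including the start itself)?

BFS flood-fill from (x=5, y=3):
  Distance 0: (x=5, y=3)
  Distance 1: (x=4, y=3)
  Distance 2: (x=4, y=2), (x=3, y=3)
  Distance 3: (x=4, y=1), (x=2, y=3)
  Distance 4: (x=4, y=0), (x=3, y=1), (x=5, y=1), (x=2, y=2), (x=1, y=3)
  Distance 5: (x=5, y=0), (x=2, y=1), (x=1, y=2), (x=0, y=3)
  Distance 6: (x=2, y=0), (x=1, y=1), (x=0, y=2)
  Distance 7: (x=1, y=0), (x=0, y=1)
  Distance 8: (x=0, y=0)
Total reachable: 21 (grid has 21 open cells total)

Answer: Reachable cells: 21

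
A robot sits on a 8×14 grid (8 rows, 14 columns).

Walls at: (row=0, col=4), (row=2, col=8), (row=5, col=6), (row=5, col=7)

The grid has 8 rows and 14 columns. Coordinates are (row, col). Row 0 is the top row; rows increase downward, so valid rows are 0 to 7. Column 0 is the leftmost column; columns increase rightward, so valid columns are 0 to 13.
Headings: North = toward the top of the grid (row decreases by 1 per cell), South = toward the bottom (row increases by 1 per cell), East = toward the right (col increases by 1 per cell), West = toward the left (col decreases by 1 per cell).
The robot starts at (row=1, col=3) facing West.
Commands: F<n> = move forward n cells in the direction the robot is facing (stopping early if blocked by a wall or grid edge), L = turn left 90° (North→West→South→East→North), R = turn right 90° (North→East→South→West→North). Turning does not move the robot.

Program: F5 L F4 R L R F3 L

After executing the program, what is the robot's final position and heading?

Answer: Final position: (row=5, col=0), facing South

Derivation:
Start: (row=1, col=3), facing West
  F5: move forward 3/5 (blocked), now at (row=1, col=0)
  L: turn left, now facing South
  F4: move forward 4, now at (row=5, col=0)
  R: turn right, now facing West
  L: turn left, now facing South
  R: turn right, now facing West
  F3: move forward 0/3 (blocked), now at (row=5, col=0)
  L: turn left, now facing South
Final: (row=5, col=0), facing South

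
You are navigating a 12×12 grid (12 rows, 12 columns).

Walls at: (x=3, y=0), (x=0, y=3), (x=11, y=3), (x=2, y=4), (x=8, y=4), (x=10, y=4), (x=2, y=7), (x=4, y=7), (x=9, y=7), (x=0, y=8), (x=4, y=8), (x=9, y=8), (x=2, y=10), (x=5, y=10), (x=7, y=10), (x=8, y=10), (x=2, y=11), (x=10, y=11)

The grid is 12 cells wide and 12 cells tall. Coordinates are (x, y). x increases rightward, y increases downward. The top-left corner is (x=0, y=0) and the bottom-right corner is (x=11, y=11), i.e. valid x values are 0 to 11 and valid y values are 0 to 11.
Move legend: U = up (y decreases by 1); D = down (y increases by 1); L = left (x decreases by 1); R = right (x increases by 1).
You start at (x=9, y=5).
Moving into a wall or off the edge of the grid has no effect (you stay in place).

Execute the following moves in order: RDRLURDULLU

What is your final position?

Answer: Final position: (x=9, y=4)

Derivation:
Start: (x=9, y=5)
  R (right): (x=9, y=5) -> (x=10, y=5)
  D (down): (x=10, y=5) -> (x=10, y=6)
  R (right): (x=10, y=6) -> (x=11, y=6)
  L (left): (x=11, y=6) -> (x=10, y=6)
  U (up): (x=10, y=6) -> (x=10, y=5)
  R (right): (x=10, y=5) -> (x=11, y=5)
  D (down): (x=11, y=5) -> (x=11, y=6)
  U (up): (x=11, y=6) -> (x=11, y=5)
  L (left): (x=11, y=5) -> (x=10, y=5)
  L (left): (x=10, y=5) -> (x=9, y=5)
  U (up): (x=9, y=5) -> (x=9, y=4)
Final: (x=9, y=4)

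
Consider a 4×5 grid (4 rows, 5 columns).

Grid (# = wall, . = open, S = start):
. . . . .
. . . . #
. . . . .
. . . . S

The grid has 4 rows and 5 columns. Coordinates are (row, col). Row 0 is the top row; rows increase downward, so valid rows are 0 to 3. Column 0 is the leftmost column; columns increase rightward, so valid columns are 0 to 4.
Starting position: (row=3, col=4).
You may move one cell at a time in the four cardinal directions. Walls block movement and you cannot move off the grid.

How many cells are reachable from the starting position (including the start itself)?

BFS flood-fill from (row=3, col=4):
  Distance 0: (row=3, col=4)
  Distance 1: (row=2, col=4), (row=3, col=3)
  Distance 2: (row=2, col=3), (row=3, col=2)
  Distance 3: (row=1, col=3), (row=2, col=2), (row=3, col=1)
  Distance 4: (row=0, col=3), (row=1, col=2), (row=2, col=1), (row=3, col=0)
  Distance 5: (row=0, col=2), (row=0, col=4), (row=1, col=1), (row=2, col=0)
  Distance 6: (row=0, col=1), (row=1, col=0)
  Distance 7: (row=0, col=0)
Total reachable: 19 (grid has 19 open cells total)

Answer: Reachable cells: 19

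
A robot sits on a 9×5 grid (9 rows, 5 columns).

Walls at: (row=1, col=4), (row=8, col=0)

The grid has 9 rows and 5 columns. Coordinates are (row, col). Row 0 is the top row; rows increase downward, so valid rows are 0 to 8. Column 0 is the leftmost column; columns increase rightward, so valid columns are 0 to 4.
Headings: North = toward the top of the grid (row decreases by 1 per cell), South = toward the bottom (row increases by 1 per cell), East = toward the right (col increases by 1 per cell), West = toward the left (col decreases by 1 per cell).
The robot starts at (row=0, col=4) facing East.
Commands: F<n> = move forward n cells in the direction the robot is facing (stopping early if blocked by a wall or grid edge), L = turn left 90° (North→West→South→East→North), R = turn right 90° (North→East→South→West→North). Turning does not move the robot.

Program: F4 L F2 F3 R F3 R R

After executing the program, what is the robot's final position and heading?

Answer: Final position: (row=0, col=4), facing West

Derivation:
Start: (row=0, col=4), facing East
  F4: move forward 0/4 (blocked), now at (row=0, col=4)
  L: turn left, now facing North
  F2: move forward 0/2 (blocked), now at (row=0, col=4)
  F3: move forward 0/3 (blocked), now at (row=0, col=4)
  R: turn right, now facing East
  F3: move forward 0/3 (blocked), now at (row=0, col=4)
  R: turn right, now facing South
  R: turn right, now facing West
Final: (row=0, col=4), facing West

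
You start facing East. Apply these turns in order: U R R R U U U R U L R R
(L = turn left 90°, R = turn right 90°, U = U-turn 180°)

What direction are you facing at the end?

Answer: Final heading: North

Derivation:
Start: East
  U (U-turn (180°)) -> West
  R (right (90° clockwise)) -> North
  R (right (90° clockwise)) -> East
  R (right (90° clockwise)) -> South
  U (U-turn (180°)) -> North
  U (U-turn (180°)) -> South
  U (U-turn (180°)) -> North
  R (right (90° clockwise)) -> East
  U (U-turn (180°)) -> West
  L (left (90° counter-clockwise)) -> South
  R (right (90° clockwise)) -> West
  R (right (90° clockwise)) -> North
Final: North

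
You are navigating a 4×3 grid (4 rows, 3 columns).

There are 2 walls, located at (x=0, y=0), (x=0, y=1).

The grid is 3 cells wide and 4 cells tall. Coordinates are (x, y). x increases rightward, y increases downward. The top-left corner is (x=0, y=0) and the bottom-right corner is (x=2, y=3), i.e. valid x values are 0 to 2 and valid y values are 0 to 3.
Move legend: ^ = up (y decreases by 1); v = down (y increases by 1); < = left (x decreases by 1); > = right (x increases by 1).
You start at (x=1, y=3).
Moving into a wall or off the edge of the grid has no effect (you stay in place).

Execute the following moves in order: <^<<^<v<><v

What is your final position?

Start: (x=1, y=3)
  < (left): (x=1, y=3) -> (x=0, y=3)
  ^ (up): (x=0, y=3) -> (x=0, y=2)
  < (left): blocked, stay at (x=0, y=2)
  < (left): blocked, stay at (x=0, y=2)
  ^ (up): blocked, stay at (x=0, y=2)
  < (left): blocked, stay at (x=0, y=2)
  v (down): (x=0, y=2) -> (x=0, y=3)
  < (left): blocked, stay at (x=0, y=3)
  > (right): (x=0, y=3) -> (x=1, y=3)
  < (left): (x=1, y=3) -> (x=0, y=3)
  v (down): blocked, stay at (x=0, y=3)
Final: (x=0, y=3)

Answer: Final position: (x=0, y=3)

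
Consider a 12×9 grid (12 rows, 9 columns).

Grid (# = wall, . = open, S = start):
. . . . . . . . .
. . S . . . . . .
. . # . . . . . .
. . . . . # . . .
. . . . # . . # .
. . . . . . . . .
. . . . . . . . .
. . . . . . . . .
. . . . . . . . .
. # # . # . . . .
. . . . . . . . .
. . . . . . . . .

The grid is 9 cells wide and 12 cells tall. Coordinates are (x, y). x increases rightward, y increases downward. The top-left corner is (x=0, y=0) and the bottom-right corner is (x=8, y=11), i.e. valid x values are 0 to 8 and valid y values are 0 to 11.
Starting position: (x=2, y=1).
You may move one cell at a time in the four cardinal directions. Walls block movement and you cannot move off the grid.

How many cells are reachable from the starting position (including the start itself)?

BFS flood-fill from (x=2, y=1):
  Distance 0: (x=2, y=1)
  Distance 1: (x=2, y=0), (x=1, y=1), (x=3, y=1)
  Distance 2: (x=1, y=0), (x=3, y=0), (x=0, y=1), (x=4, y=1), (x=1, y=2), (x=3, y=2)
  Distance 3: (x=0, y=0), (x=4, y=0), (x=5, y=1), (x=0, y=2), (x=4, y=2), (x=1, y=3), (x=3, y=3)
  Distance 4: (x=5, y=0), (x=6, y=1), (x=5, y=2), (x=0, y=3), (x=2, y=3), (x=4, y=3), (x=1, y=4), (x=3, y=4)
  Distance 5: (x=6, y=0), (x=7, y=1), (x=6, y=2), (x=0, y=4), (x=2, y=4), (x=1, y=5), (x=3, y=5)
  Distance 6: (x=7, y=0), (x=8, y=1), (x=7, y=2), (x=6, y=3), (x=0, y=5), (x=2, y=5), (x=4, y=5), (x=1, y=6), (x=3, y=6)
  Distance 7: (x=8, y=0), (x=8, y=2), (x=7, y=3), (x=6, y=4), (x=5, y=5), (x=0, y=6), (x=2, y=6), (x=4, y=6), (x=1, y=7), (x=3, y=7)
  Distance 8: (x=8, y=3), (x=5, y=4), (x=6, y=5), (x=5, y=6), (x=0, y=7), (x=2, y=7), (x=4, y=7), (x=1, y=8), (x=3, y=8)
  Distance 9: (x=8, y=4), (x=7, y=5), (x=6, y=6), (x=5, y=7), (x=0, y=8), (x=2, y=8), (x=4, y=8), (x=3, y=9)
  Distance 10: (x=8, y=5), (x=7, y=6), (x=6, y=7), (x=5, y=8), (x=0, y=9), (x=3, y=10)
  Distance 11: (x=8, y=6), (x=7, y=7), (x=6, y=8), (x=5, y=9), (x=0, y=10), (x=2, y=10), (x=4, y=10), (x=3, y=11)
  Distance 12: (x=8, y=7), (x=7, y=8), (x=6, y=9), (x=1, y=10), (x=5, y=10), (x=0, y=11), (x=2, y=11), (x=4, y=11)
  Distance 13: (x=8, y=8), (x=7, y=9), (x=6, y=10), (x=1, y=11), (x=5, y=11)
  Distance 14: (x=8, y=9), (x=7, y=10), (x=6, y=11)
  Distance 15: (x=8, y=10), (x=7, y=11)
  Distance 16: (x=8, y=11)
Total reachable: 101 (grid has 101 open cells total)

Answer: Reachable cells: 101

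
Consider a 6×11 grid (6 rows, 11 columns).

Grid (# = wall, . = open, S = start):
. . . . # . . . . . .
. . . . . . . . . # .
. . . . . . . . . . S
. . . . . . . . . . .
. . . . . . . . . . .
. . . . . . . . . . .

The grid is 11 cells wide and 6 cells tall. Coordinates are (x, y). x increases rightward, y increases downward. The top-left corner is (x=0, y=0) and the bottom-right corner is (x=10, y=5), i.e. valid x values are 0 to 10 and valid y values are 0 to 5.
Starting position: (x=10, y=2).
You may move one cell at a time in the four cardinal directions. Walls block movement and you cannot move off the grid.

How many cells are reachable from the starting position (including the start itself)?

BFS flood-fill from (x=10, y=2):
  Distance 0: (x=10, y=2)
  Distance 1: (x=10, y=1), (x=9, y=2), (x=10, y=3)
  Distance 2: (x=10, y=0), (x=8, y=2), (x=9, y=3), (x=10, y=4)
  Distance 3: (x=9, y=0), (x=8, y=1), (x=7, y=2), (x=8, y=3), (x=9, y=4), (x=10, y=5)
  Distance 4: (x=8, y=0), (x=7, y=1), (x=6, y=2), (x=7, y=3), (x=8, y=4), (x=9, y=5)
  Distance 5: (x=7, y=0), (x=6, y=1), (x=5, y=2), (x=6, y=3), (x=7, y=4), (x=8, y=5)
  Distance 6: (x=6, y=0), (x=5, y=1), (x=4, y=2), (x=5, y=3), (x=6, y=4), (x=7, y=5)
  Distance 7: (x=5, y=0), (x=4, y=1), (x=3, y=2), (x=4, y=3), (x=5, y=4), (x=6, y=5)
  Distance 8: (x=3, y=1), (x=2, y=2), (x=3, y=3), (x=4, y=4), (x=5, y=5)
  Distance 9: (x=3, y=0), (x=2, y=1), (x=1, y=2), (x=2, y=3), (x=3, y=4), (x=4, y=5)
  Distance 10: (x=2, y=0), (x=1, y=1), (x=0, y=2), (x=1, y=3), (x=2, y=4), (x=3, y=5)
  Distance 11: (x=1, y=0), (x=0, y=1), (x=0, y=3), (x=1, y=4), (x=2, y=5)
  Distance 12: (x=0, y=0), (x=0, y=4), (x=1, y=5)
  Distance 13: (x=0, y=5)
Total reachable: 64 (grid has 64 open cells total)

Answer: Reachable cells: 64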